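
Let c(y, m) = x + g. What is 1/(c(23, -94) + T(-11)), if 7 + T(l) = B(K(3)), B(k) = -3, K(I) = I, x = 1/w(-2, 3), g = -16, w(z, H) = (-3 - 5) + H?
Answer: -5/131 ≈ -0.038168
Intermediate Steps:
w(z, H) = -8 + H
x = -⅕ (x = 1/(-8 + 3) = 1/(-5) = -⅕ ≈ -0.20000)
T(l) = -10 (T(l) = -7 - 3 = -10)
c(y, m) = -81/5 (c(y, m) = -⅕ - 16 = -81/5)
1/(c(23, -94) + T(-11)) = 1/(-81/5 - 10) = 1/(-131/5) = -5/131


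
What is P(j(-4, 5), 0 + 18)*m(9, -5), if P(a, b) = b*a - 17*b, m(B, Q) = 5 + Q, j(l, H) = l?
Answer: 0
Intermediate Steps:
P(a, b) = -17*b + a*b (P(a, b) = a*b - 17*b = -17*b + a*b)
P(j(-4, 5), 0 + 18)*m(9, -5) = ((0 + 18)*(-17 - 4))*(5 - 5) = (18*(-21))*0 = -378*0 = 0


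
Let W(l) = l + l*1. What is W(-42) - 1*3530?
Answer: -3614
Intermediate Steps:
W(l) = 2*l (W(l) = l + l = 2*l)
W(-42) - 1*3530 = 2*(-42) - 1*3530 = -84 - 3530 = -3614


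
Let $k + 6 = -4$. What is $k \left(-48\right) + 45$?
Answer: $525$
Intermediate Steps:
$k = -10$ ($k = -6 - 4 = -10$)
$k \left(-48\right) + 45 = \left(-10\right) \left(-48\right) + 45 = 480 + 45 = 525$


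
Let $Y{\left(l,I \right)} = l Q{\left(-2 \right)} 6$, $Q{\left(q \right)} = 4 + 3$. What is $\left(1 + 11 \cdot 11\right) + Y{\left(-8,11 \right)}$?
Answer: $-214$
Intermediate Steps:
$Q{\left(q \right)} = 7$
$Y{\left(l,I \right)} = 42 l$ ($Y{\left(l,I \right)} = l 7 \cdot 6 = 7 l 6 = 42 l$)
$\left(1 + 11 \cdot 11\right) + Y{\left(-8,11 \right)} = \left(1 + 11 \cdot 11\right) + 42 \left(-8\right) = \left(1 + 121\right) - 336 = 122 - 336 = -214$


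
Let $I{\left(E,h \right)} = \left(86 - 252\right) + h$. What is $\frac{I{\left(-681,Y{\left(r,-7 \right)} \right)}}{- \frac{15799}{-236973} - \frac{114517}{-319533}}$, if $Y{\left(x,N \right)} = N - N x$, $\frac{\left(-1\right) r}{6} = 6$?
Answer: $- \frac{83155800475}{83167284} \approx -999.86$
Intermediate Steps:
$r = -36$ ($r = \left(-6\right) 6 = -36$)
$Y{\left(x,N \right)} = N - N x$
$I{\left(E,h \right)} = -166 + h$
$\frac{I{\left(-681,Y{\left(r,-7 \right)} \right)}}{- \frac{15799}{-236973} - \frac{114517}{-319533}} = \frac{-166 - 7 \left(1 - -36\right)}{- \frac{15799}{-236973} - \frac{114517}{-319533}} = \frac{-166 - 7 \left(1 + 36\right)}{\left(-15799\right) \left(- \frac{1}{236973}\right) - - \frac{114517}{319533}} = \frac{-166 - 259}{\frac{15799}{236973} + \frac{114517}{319533}} = \frac{-166 - 259}{\frac{83167284}{195660707}} = \left(-425\right) \frac{195660707}{83167284} = - \frac{83155800475}{83167284}$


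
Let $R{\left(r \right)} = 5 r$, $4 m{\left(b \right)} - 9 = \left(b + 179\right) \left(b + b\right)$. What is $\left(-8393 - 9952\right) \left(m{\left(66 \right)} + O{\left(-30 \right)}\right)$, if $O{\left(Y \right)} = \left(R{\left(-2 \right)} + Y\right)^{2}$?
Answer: $- \frac{710850405}{4} \approx -1.7771 \cdot 10^{8}$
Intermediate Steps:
$m{\left(b \right)} = \frac{9}{4} + \frac{b \left(179 + b\right)}{2}$ ($m{\left(b \right)} = \frac{9}{4} + \frac{\left(b + 179\right) \left(b + b\right)}{4} = \frac{9}{4} + \frac{\left(179 + b\right) 2 b}{4} = \frac{9}{4} + \frac{2 b \left(179 + b\right)}{4} = \frac{9}{4} + \frac{b \left(179 + b\right)}{2}$)
$O{\left(Y \right)} = \left(-10 + Y\right)^{2}$ ($O{\left(Y \right)} = \left(5 \left(-2\right) + Y\right)^{2} = \left(-10 + Y\right)^{2}$)
$\left(-8393 - 9952\right) \left(m{\left(66 \right)} + O{\left(-30 \right)}\right) = \left(-8393 - 9952\right) \left(\left(\frac{9}{4} + \frac{66^{2}}{2} + \frac{179}{2} \cdot 66\right) + \left(-10 - 30\right)^{2}\right) = - 18345 \left(\left(\frac{9}{4} + \frac{1}{2} \cdot 4356 + 5907\right) + \left(-40\right)^{2}\right) = - 18345 \left(\left(\frac{9}{4} + 2178 + 5907\right) + 1600\right) = - 18345 \left(\frac{32349}{4} + 1600\right) = \left(-18345\right) \frac{38749}{4} = - \frac{710850405}{4}$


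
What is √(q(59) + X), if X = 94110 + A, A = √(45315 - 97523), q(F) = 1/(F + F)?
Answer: √(1310387758 + 55696*I*√3263)/118 ≈ 306.77 + 0.37241*I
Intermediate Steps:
q(F) = 1/(2*F)
A = 4*I*√3263 (A = √(-52208) = 4*I*√3263 ≈ 228.49*I)
X = 94110 + 4*I*√3263 ≈ 94110.0 + 228.49*I
√(q(59) + X) = √((½)/59 + (94110 + 4*I*√3263)) = √((½)*(1/59) + (94110 + 4*I*√3263)) = √(1/118 + (94110 + 4*I*√3263)) = √(11104981/118 + 4*I*√3263)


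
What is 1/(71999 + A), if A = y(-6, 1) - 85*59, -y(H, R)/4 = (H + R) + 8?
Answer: 1/66972 ≈ 1.4932e-5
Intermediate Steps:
y(H, R) = -32 - 4*H - 4*R (y(H, R) = -4*((H + R) + 8) = -4*(8 + H + R) = -32 - 4*H - 4*R)
A = -5027 (A = (-32 - 4*(-6) - 4*1) - 85*59 = (-32 + 24 - 4) - 5015 = -12 - 5015 = -5027)
1/(71999 + A) = 1/(71999 - 5027) = 1/66972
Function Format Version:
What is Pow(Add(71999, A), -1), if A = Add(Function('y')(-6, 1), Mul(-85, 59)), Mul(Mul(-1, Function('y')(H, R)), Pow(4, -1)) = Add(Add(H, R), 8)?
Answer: Rational(1, 66972) ≈ 1.4932e-5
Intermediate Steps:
Function('y')(H, R) = Add(-32, Mul(-4, H), Mul(-4, R)) (Function('y')(H, R) = Mul(-4, Add(Add(H, R), 8)) = Mul(-4, Add(8, H, R)) = Add(-32, Mul(-4, H), Mul(-4, R)))
A = -5027 (A = Add(Add(-32, Mul(-4, -6), Mul(-4, 1)), Mul(-85, 59)) = Add(Add(-32, 24, -4), -5015) = Add(-12, -5015) = -5027)
Pow(Add(71999, A), -1) = Pow(Add(71999, -5027), -1) = Pow(66972, -1) = Rational(1, 66972)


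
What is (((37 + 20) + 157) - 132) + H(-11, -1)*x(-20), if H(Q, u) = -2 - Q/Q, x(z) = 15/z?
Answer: 337/4 ≈ 84.250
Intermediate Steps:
H(Q, u) = -3 (H(Q, u) = -2 - 1*1 = -2 - 1 = -3)
(((37 + 20) + 157) - 132) + H(-11, -1)*x(-20) = (((37 + 20) + 157) - 132) - 45/(-20) = ((57 + 157) - 132) - 45*(-1)/20 = (214 - 132) - 3*(-3/4) = 82 + 9/4 = 337/4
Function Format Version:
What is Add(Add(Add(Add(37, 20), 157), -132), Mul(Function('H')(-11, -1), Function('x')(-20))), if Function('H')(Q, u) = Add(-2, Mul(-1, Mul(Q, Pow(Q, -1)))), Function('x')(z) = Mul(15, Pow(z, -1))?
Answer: Rational(337, 4) ≈ 84.250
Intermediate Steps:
Function('H')(Q, u) = -3 (Function('H')(Q, u) = Add(-2, Mul(-1, 1)) = Add(-2, -1) = -3)
Add(Add(Add(Add(37, 20), 157), -132), Mul(Function('H')(-11, -1), Function('x')(-20))) = Add(Add(Add(Add(37, 20), 157), -132), Mul(-3, Mul(15, Pow(-20, -1)))) = Add(Add(Add(57, 157), -132), Mul(-3, Mul(15, Rational(-1, 20)))) = Add(Add(214, -132), Mul(-3, Rational(-3, 4))) = Add(82, Rational(9, 4)) = Rational(337, 4)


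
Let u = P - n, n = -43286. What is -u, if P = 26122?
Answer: -69408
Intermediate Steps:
u = 69408 (u = 26122 - 1*(-43286) = 26122 + 43286 = 69408)
-u = -1*69408 = -69408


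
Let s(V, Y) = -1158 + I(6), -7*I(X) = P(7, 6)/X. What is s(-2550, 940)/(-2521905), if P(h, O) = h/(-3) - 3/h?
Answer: 510649/1112160105 ≈ 0.00045915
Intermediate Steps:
P(h, O) = -3/h - h/3 (P(h, O) = h*(-⅓) - 3/h = -h/3 - 3/h = -3/h - h/3)
I(X) = 58/(147*X) (I(X) = -(-3/7 - ⅓*7)/(7*X) = -(-3*⅐ - 7/3)/(7*X) = -(-3/7 - 7/3)/(7*X) = -(-58)/(147*X) = 58/(147*X))
s(V, Y) = -510649/441 (s(V, Y) = -1158 + (58/147)/6 = -1158 + (58/147)*(⅙) = -1158 + 29/441 = -510649/441)
s(-2550, 940)/(-2521905) = -510649/441/(-2521905) = -510649/441*(-1/2521905) = 510649/1112160105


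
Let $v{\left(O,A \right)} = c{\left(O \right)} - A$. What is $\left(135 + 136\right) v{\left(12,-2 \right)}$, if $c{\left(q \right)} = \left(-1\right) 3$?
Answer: $-271$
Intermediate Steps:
$c{\left(q \right)} = -3$
$v{\left(O,A \right)} = -3 - A$
$\left(135 + 136\right) v{\left(12,-2 \right)} = \left(135 + 136\right) \left(-3 - -2\right) = 271 \left(-3 + 2\right) = 271 \left(-1\right) = -271$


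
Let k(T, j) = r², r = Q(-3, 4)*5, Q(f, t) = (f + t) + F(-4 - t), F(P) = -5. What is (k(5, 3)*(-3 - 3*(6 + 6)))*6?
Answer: -93600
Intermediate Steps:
Q(f, t) = -5 + f + t (Q(f, t) = (f + t) - 5 = -5 + f + t)
r = -20 (r = (-5 - 3 + 4)*5 = -4*5 = -20)
k(T, j) = 400 (k(T, j) = (-20)² = 400)
(k(5, 3)*(-3 - 3*(6 + 6)))*6 = (400*(-3 - 3*(6 + 6)))*6 = (400*(-3 - 3*12))*6 = (400*(-3 - 36))*6 = (400*(-39))*6 = -15600*6 = -93600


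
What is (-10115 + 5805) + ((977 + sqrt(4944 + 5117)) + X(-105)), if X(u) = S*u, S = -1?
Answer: -3228 + sqrt(10061) ≈ -3127.7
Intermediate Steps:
X(u) = -u
(-10115 + 5805) + ((977 + sqrt(4944 + 5117)) + X(-105)) = (-10115 + 5805) + ((977 + sqrt(4944 + 5117)) - 1*(-105)) = -4310 + ((977 + sqrt(10061)) + 105) = -4310 + (1082 + sqrt(10061)) = -3228 + sqrt(10061)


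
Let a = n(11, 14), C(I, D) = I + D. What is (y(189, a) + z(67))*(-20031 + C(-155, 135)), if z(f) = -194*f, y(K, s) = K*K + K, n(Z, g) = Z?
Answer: -459408512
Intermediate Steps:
C(I, D) = D + I
a = 11
y(K, s) = K + K**2 (y(K, s) = K**2 + K = K + K**2)
(y(189, a) + z(67))*(-20031 + C(-155, 135)) = (189*(1 + 189) - 194*67)*(-20031 + (135 - 155)) = (189*190 - 12998)*(-20031 - 20) = (35910 - 12998)*(-20051) = 22912*(-20051) = -459408512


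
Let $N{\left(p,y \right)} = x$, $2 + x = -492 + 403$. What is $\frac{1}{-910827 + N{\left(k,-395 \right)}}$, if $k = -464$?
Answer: $- \frac{1}{910918} \approx -1.0978 \cdot 10^{-6}$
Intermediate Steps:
$x = -91$ ($x = -2 + \left(-492 + 403\right) = -2 - 89 = -91$)
$N{\left(p,y \right)} = -91$
$\frac{1}{-910827 + N{\left(k,-395 \right)}} = \frac{1}{-910827 - 91} = \frac{1}{-910918} = - \frac{1}{910918}$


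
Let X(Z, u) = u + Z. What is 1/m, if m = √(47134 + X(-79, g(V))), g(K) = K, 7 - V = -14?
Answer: √11769/23538 ≈ 0.0046089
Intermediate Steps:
V = 21 (V = 7 - 1*(-14) = 7 + 14 = 21)
X(Z, u) = Z + u
m = 2*√11769 (m = √(47134 + (-79 + 21)) = √(47134 - 58) = √47076 = 2*√11769 ≈ 216.97)
1/m = 1/(2*√11769) = √11769/23538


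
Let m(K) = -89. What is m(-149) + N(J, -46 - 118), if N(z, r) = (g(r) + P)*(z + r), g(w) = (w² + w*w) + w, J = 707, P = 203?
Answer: 29230144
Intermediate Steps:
g(w) = w + 2*w² (g(w) = (w² + w²) + w = 2*w² + w = w + 2*w²)
N(z, r) = (203 + r*(1 + 2*r))*(r + z) (N(z, r) = (r*(1 + 2*r) + 203)*(z + r) = (203 + r*(1 + 2*r))*(r + z))
m(-149) + N(J, -46 - 118) = -89 + (203*(-46 - 118) + 203*707 + (-46 - 118)²*(1 + 2*(-46 - 118)) + (-46 - 118)*707*(1 + 2*(-46 - 118))) = -89 + (203*(-164) + 143521 + (-164)²*(1 + 2*(-164)) - 164*707*(1 + 2*(-164))) = -89 + (-33292 + 143521 + 26896*(1 - 328) - 164*707*(1 - 328)) = -89 + (-33292 + 143521 + 26896*(-327) - 164*707*(-327)) = -89 + (-33292 + 143521 - 8794992 + 37914996) = -89 + 29230233 = 29230144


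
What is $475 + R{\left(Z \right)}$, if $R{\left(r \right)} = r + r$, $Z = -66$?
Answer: $343$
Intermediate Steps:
$R{\left(r \right)} = 2 r$
$475 + R{\left(Z \right)} = 475 + 2 \left(-66\right) = 475 - 132 = 343$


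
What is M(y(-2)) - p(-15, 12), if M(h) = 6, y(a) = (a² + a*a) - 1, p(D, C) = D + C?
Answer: 9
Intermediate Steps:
p(D, C) = C + D
y(a) = -1 + 2*a² (y(a) = (a² + a²) - 1 = 2*a² - 1 = -1 + 2*a²)
M(y(-2)) - p(-15, 12) = 6 - (12 - 15) = 6 - 1*(-3) = 6 + 3 = 9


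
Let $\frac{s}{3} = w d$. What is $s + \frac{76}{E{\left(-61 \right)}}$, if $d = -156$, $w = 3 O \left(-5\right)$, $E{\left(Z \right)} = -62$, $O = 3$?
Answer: $\frac{652822}{31} \approx 21059.0$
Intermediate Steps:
$w = -45$ ($w = 3 \cdot 3 \left(-5\right) = 9 \left(-5\right) = -45$)
$s = 21060$ ($s = 3 \left(\left(-45\right) \left(-156\right)\right) = 3 \cdot 7020 = 21060$)
$s + \frac{76}{E{\left(-61 \right)}} = 21060 + \frac{76}{-62} = 21060 + 76 \left(- \frac{1}{62}\right) = 21060 - \frac{38}{31} = \frac{652822}{31}$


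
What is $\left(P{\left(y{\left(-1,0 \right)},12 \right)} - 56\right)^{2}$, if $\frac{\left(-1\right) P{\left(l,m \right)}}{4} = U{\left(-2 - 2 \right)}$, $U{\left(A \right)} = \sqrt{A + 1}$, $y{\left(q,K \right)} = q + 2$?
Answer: $3088 + 448 i \sqrt{3} \approx 3088.0 + 775.96 i$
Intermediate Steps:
$y{\left(q,K \right)} = 2 + q$
$U{\left(A \right)} = \sqrt{1 + A}$
$P{\left(l,m \right)} = - 4 i \sqrt{3}$ ($P{\left(l,m \right)} = - 4 \sqrt{1 - 4} = - 4 \sqrt{-3} = - 4 i \sqrt{3}$)
$\left(P{\left(y{\left(-1,0 \right)},12 \right)} - 56\right)^{2} = \left(- 4 i \sqrt{3} - 56\right)^{2} = \left(-56 - 4 i \sqrt{3}\right)^{2}$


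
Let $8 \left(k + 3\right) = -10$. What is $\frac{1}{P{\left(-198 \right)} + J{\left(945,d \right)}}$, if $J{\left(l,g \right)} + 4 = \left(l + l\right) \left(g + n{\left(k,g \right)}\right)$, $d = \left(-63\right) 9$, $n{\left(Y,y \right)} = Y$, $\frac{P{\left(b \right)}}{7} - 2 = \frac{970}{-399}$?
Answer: $- \frac{114}{123082325} \approx -9.2621 \cdot 10^{-7}$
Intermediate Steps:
$P{\left(b \right)} = - \frac{172}{57}$ ($P{\left(b \right)} = 14 + 7 \frac{970}{-399} = 14 + 7 \cdot 970 \left(- \frac{1}{399}\right) = 14 + 7 \left(- \frac{970}{399}\right) = 14 - \frac{970}{57} = - \frac{172}{57}$)
$k = - \frac{17}{4}$ ($k = -3 + \frac{1}{8} \left(-10\right) = -3 - \frac{5}{4} = - \frac{17}{4} \approx -4.25$)
$d = -567$
$J{\left(l,g \right)} = -4 + 2 l \left(- \frac{17}{4} + g\right)$ ($J{\left(l,g \right)} = -4 + \left(l + l\right) \left(g - \frac{17}{4}\right) = -4 + 2 l \left(- \frac{17}{4} + g\right)$)
$\frac{1}{P{\left(-198 \right)} + J{\left(945,d \right)}} = \frac{1}{- \frac{172}{57} - \left(\frac{16073}{2} + 1071630\right)} = \frac{1}{- \frac{172}{57} - \frac{2159333}{2}} = \frac{1}{- \frac{123082325}{114}} = - \frac{114}{123082325}$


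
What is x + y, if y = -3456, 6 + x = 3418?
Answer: -44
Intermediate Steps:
x = 3412 (x = -6 + 3418 = 3412)
x + y = 3412 - 3456 = -44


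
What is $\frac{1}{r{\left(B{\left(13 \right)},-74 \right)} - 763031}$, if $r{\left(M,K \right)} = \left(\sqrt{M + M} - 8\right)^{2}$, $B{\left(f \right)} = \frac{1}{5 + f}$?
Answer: $- \frac{9}{6866750} \approx -1.3107 \cdot 10^{-6}$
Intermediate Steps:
$r{\left(M,K \right)} = \left(-8 + \sqrt{2} \sqrt{M}\right)^{2}$ ($r{\left(M,K \right)} = \left(\sqrt{2 M} - 8\right)^{2} = \left(\sqrt{2} \sqrt{M} - 8\right)^{2} = \left(-8 + \sqrt{2} \sqrt{M}\right)^{2}$)
$\frac{1}{r{\left(B{\left(13 \right)},-74 \right)} - 763031} = \frac{1}{\left(-8 + \sqrt{2} \sqrt{\frac{1}{5 + 13}}\right)^{2} - 763031} = \frac{1}{\left(-8 + \sqrt{2} \sqrt{\frac{1}{18}}\right)^{2} - 763031} = \frac{1}{\left(-8 + \frac{\sqrt{2}}{3 \sqrt{2}}\right)^{2} - 763031} = \frac{1}{\left(-8 + \sqrt{2} \frac{\sqrt{2}}{6}\right)^{2} - 763031} = \frac{1}{\left(-8 + \frac{1}{3}\right)^{2} - 763031} = \frac{1}{\left(- \frac{23}{3}\right)^{2} - 763031} = \frac{1}{\frac{529}{9} - 763031} = \frac{1}{- \frac{6866750}{9}} = - \frac{9}{6866750}$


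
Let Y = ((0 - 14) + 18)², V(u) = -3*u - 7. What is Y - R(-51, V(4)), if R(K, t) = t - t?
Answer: 16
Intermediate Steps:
V(u) = -7 - 3*u
R(K, t) = 0
Y = 16 (Y = (-14 + 18)² = 4² = 16)
Y - R(-51, V(4)) = 16 - 1*0 = 16 + 0 = 16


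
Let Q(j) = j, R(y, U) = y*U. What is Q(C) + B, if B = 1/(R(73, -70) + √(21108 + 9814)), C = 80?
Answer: 1043244565/13040589 - √30922/26081178 ≈ 80.000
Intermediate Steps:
R(y, U) = U*y
B = 1/(-5110 + √30922) (B = 1/(-70*73 + √(21108 + 9814)) = 1/(-5110 + √30922) ≈ -0.00020267)
Q(C) + B = 80 + (-2555/13040589 - √30922/26081178) = 1043244565/13040589 - √30922/26081178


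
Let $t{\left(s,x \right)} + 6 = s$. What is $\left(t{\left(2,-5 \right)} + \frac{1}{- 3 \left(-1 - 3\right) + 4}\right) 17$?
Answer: $- \frac{1071}{16} \approx -66.938$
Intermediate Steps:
$t{\left(s,x \right)} = -6 + s$
$\left(t{\left(2,-5 \right)} + \frac{1}{- 3 \left(-1 - 3\right) + 4}\right) 17 = \left(\left(-6 + 2\right) + \frac{1}{- 3 \left(-1 - 3\right) + 4}\right) 17 = \left(-4 + \frac{1}{\left(-3\right) \left(-4\right) + 4}\right) 17 = \left(-4 + \frac{1}{12 + 4}\right) 17 = \left(-4 + \frac{1}{16}\right) 17 = \left(- \frac{63}{16}\right) 17 = - \frac{1071}{16}$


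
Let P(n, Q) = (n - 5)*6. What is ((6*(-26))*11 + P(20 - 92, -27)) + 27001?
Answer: 24823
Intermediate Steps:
P(n, Q) = -30 + 6*n (P(n, Q) = (-5 + n)*6 = -30 + 6*n)
((6*(-26))*11 + P(20 - 92, -27)) + 27001 = ((6*(-26))*11 + (-30 + 6*(20 - 92))) + 27001 = (-156*11 + (-30 + 6*(-72))) + 27001 = (-1716 + (-30 - 432)) + 27001 = (-1716 - 462) + 27001 = -2178 + 27001 = 24823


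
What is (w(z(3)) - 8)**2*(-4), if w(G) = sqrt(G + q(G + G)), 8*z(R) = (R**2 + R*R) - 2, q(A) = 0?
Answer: -264 + 64*sqrt(2) ≈ -173.49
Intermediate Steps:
z(R) = -1/4 + R**2/4 (z(R) = ((R**2 + R*R) - 2)/8 = ((R**2 + R**2) - 2)/8 = (2*R**2 - 2)/8 = (-2 + 2*R**2)/8 = -1/4 + R**2/4)
w(G) = sqrt(G) (w(G) = sqrt(G + 0) = sqrt(G))
(w(z(3)) - 8)**2*(-4) = (sqrt(-1/4 + (1/4)*3**2) - 8)**2*(-4) = (sqrt(-1/4 + (1/4)*9) - 8)**2*(-4) = (sqrt(-1/4 + 9/4) - 8)**2*(-4) = (sqrt(2) - 8)**2*(-4) = (-8 + sqrt(2))**2*(-4) = -4*(-8 + sqrt(2))**2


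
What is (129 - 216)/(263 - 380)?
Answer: 29/39 ≈ 0.74359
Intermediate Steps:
(129 - 216)/(263 - 380) = -87/(-117) = -87*(-1/117) = 29/39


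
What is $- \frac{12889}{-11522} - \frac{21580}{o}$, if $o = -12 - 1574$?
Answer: $\frac{10349489}{702842} \approx 14.725$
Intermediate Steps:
$o = -1586$ ($o = -12 - 1574 = -1586$)
$- \frac{12889}{-11522} - \frac{21580}{o} = - \frac{12889}{-11522} - \frac{21580}{-1586} = \left(-12889\right) \left(- \frac{1}{11522}\right) - - \frac{830}{61} = \frac{12889}{11522} + \frac{830}{61} = \frac{10349489}{702842}$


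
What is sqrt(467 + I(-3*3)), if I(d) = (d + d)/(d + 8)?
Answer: sqrt(485) ≈ 22.023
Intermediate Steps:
I(d) = 2*d/(8 + d) (I(d) = (2*d)/(8 + d) = 2*d/(8 + d))
sqrt(467 + I(-3*3)) = sqrt(467 + 2*(-3*3)/(8 - 3*3)) = sqrt(467 + 2*(-9)/(8 - 9)) = sqrt(467 + 2*(-9)/(-1)) = sqrt(467 + 2*(-9)*(-1)) = sqrt(467 + 18) = sqrt(485)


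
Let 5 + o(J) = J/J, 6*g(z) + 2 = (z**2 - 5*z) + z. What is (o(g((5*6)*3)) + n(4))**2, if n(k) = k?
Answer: 0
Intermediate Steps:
g(z) = -1/3 - 2*z/3 + z**2/6 (g(z) = -1/3 + ((z**2 - 5*z) + z)/6 = -1/3 + (z**2 - 4*z)/6 = -1/3 + (-2*z/3 + z**2/6) = -1/3 - 2*z/3 + z**2/6)
o(J) = -4 (o(J) = -5 + J/J = -5 + 1 = -4)
(o(g((5*6)*3)) + n(4))**2 = (-4 + 4)**2 = 0**2 = 0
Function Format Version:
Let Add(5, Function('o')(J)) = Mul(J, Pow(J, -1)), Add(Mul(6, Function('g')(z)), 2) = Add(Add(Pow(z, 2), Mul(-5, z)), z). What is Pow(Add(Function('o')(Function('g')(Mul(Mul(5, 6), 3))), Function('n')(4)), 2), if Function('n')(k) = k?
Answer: 0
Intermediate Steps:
Function('g')(z) = Add(Rational(-1, 3), Mul(Rational(-2, 3), z), Mul(Rational(1, 6), Pow(z, 2))) (Function('g')(z) = Add(Rational(-1, 3), Mul(Rational(1, 6), Add(Add(Pow(z, 2), Mul(-5, z)), z))) = Add(Rational(-1, 3), Mul(Rational(1, 6), Add(Pow(z, 2), Mul(-4, z)))) = Add(Rational(-1, 3), Add(Mul(Rational(-2, 3), z), Mul(Rational(1, 6), Pow(z, 2)))) = Add(Rational(-1, 3), Mul(Rational(-2, 3), z), Mul(Rational(1, 6), Pow(z, 2))))
Function('o')(J) = -4 (Function('o')(J) = Add(-5, Mul(J, Pow(J, -1))) = Add(-5, 1) = -4)
Pow(Add(Function('o')(Function('g')(Mul(Mul(5, 6), 3))), Function('n')(4)), 2) = Pow(Add(-4, 4), 2) = Pow(0, 2) = 0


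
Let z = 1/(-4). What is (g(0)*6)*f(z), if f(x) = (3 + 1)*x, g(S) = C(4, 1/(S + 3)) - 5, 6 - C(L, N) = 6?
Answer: 30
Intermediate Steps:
C(L, N) = 0 (C(L, N) = 6 - 1*6 = 6 - 6 = 0)
z = -1/4 ≈ -0.25000
g(S) = -5 (g(S) = 0 - 5 = -5)
f(x) = 4*x
(g(0)*6)*f(z) = (-5*6)*(4*(-1/4)) = -30*(-1) = 30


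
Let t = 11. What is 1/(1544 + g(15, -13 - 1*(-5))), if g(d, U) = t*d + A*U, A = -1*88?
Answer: 1/2413 ≈ 0.00041442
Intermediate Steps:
A = -88
g(d, U) = -88*U + 11*d (g(d, U) = 11*d - 88*U = -88*U + 11*d)
1/(1544 + g(15, -13 - 1*(-5))) = 1/(1544 + (-88*(-13 - 1*(-5)) + 11*15)) = 1/(1544 + (-88*(-13 + 5) + 165)) = 1/(1544 + (-88*(-8) + 165)) = 1/(1544 + (704 + 165)) = 1/(1544 + 869) = 1/2413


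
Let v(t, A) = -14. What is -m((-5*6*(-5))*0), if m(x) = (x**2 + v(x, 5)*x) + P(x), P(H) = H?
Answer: 0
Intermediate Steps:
m(x) = x**2 - 13*x (m(x) = (x**2 - 14*x) + x = x**2 - 13*x)
-m((-5*6*(-5))*0) = -(-5*6*(-5))*0*(-13 + (-5*6*(-5))*0) = --30*(-5)*0*(-13 - 30*(-5)*0) = -150*0*(-13 + 150*0) = -0*(-13 + 0) = -0*(-13) = -1*0 = 0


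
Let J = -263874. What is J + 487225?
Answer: 223351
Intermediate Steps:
J + 487225 = -263874 + 487225 = 223351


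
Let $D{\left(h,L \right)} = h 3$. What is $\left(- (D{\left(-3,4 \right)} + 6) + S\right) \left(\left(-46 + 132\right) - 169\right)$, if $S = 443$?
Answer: $-37018$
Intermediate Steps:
$D{\left(h,L \right)} = 3 h$
$\left(- (D{\left(-3,4 \right)} + 6) + S\right) \left(\left(-46 + 132\right) - 169\right) = \left(- (3 \left(-3\right) + 6) + 443\right) \left(\left(-46 + 132\right) - 169\right) = \left(- (-9 + 6) + 443\right) \left(86 - 169\right) = \left(\left(-1\right) \left(-3\right) + 443\right) \left(-83\right) = \left(3 + 443\right) \left(-83\right) = 446 \left(-83\right) = -37018$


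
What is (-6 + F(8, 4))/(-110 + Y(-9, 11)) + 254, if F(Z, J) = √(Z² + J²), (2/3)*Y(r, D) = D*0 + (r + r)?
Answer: 34804/137 - 4*√5/137 ≈ 253.98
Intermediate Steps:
Y(r, D) = 3*r (Y(r, D) = 3*(D*0 + (r + r))/2 = 3*(0 + 2*r)/2 = 3*(2*r)/2 = 3*r)
F(Z, J) = √(J² + Z²)
(-6 + F(8, 4))/(-110 + Y(-9, 11)) + 254 = (-6 + √(4² + 8²))/(-110 + 3*(-9)) + 254 = (-6 + √(16 + 64))/(-110 - 27) + 254 = (-6 + √80)/(-137) + 254 = (-6 + 4*√5)*(-1/137) + 254 = (6/137 - 4*√5/137) + 254 = 34804/137 - 4*√5/137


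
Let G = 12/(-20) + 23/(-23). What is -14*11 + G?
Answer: -778/5 ≈ -155.60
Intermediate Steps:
G = -8/5 (G = 12*(-1/20) + 23*(-1/23) = -⅗ - 1 = -8/5 ≈ -1.6000)
-14*11 + G = -14*11 - 8/5 = -154 - 8/5 = -778/5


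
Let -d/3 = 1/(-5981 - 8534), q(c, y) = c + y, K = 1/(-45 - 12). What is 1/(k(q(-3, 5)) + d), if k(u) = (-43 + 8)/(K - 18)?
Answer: 14906905/28960506 ≈ 0.51473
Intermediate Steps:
K = -1/57 (K = 1/(-57) = -1/57 ≈ -0.017544)
k(u) = 1995/1027 (k(u) = (-43 + 8)/(-1/57 - 18) = -35/(-1027/57) = -35*(-57/1027) = 1995/1027)
d = 3/14515 (d = -3/(-5981 - 8534) = -3/(-14515) = -3*(-1/14515) = 3/14515 ≈ 0.00020668)
1/(k(q(-3, 5)) + d) = 1/(1995/1027 + 3/14515) = 1/(28960506/14906905) = 14906905/28960506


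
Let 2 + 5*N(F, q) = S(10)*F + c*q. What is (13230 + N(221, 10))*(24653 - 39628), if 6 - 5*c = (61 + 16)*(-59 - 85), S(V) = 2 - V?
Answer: -259271160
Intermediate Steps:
c = 11094/5 (c = 6/5 - (61 + 16)*(-59 - 85)/5 = 6/5 - 77*(-144)/5 = 6/5 - ⅕*(-11088) = 6/5 + 11088/5 = 11094/5 ≈ 2218.8)
N(F, q) = -⅖ - 8*F/5 + 11094*q/25 (N(F, q) = -⅖ + ((2 - 1*10)*F + 11094*q/5)/5 = -⅖ + ((2 - 10)*F + 11094*q/5)/5 = -⅖ + (-8*F + 11094*q/5)/5 = -⅖ + (-8*F/5 + 11094*q/25) = -⅖ - 8*F/5 + 11094*q/25)
(13230 + N(221, 10))*(24653 - 39628) = (13230 + (-⅖ - 8/5*221 + (11094/25)*10))*(24653 - 39628) = (13230 + (-⅖ - 1768/5 + 22188/5))*(-14975) = (13230 + 20418/5)*(-14975) = (86568/5)*(-14975) = -259271160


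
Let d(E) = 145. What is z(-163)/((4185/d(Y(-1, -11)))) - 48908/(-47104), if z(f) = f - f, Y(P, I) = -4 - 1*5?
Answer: 12227/11776 ≈ 1.0383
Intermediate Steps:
Y(P, I) = -9 (Y(P, I) = -4 - 5 = -9)
z(f) = 0
z(-163)/((4185/d(Y(-1, -11)))) - 48908/(-47104) = 0/((4185/145)) - 48908/(-47104) = 0/((4185*(1/145))) - 48908*(-1/47104) = 0/(837/29) + 12227/11776 = 0*(29/837) + 12227/11776 = 0 + 12227/11776 = 12227/11776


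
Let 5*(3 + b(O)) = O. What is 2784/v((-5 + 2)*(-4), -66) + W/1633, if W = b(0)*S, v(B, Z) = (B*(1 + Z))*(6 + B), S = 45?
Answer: -268403/955305 ≈ -0.28096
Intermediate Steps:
b(O) = -3 + O/5
v(B, Z) = B*(1 + Z)*(6 + B)
W = -135 (W = (-3 + (⅕)*0)*45 = (-3 + 0)*45 = -3*45 = -135)
2784/v((-5 + 2)*(-4), -66) + W/1633 = 2784/((((-5 + 2)*(-4))*(6 + (-5 + 2)*(-4) + 6*(-66) + ((-5 + 2)*(-4))*(-66)))) - 135/1633 = 2784/(((-3*(-4))*(6 - 3*(-4) - 396 - 3*(-4)*(-66)))) - 135*1/1633 = 2784/((12*(6 + 12 - 396 + 12*(-66)))) - 135/1633 = 2784/((12*(6 + 12 - 396 - 792))) - 135/1633 = 2784/((12*(-1170))) - 135/1633 = 2784/(-14040) - 135/1633 = 2784*(-1/14040) - 135/1633 = -116/585 - 135/1633 = -268403/955305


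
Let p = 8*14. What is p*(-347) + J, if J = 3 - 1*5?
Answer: -38866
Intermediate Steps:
J = -2 (J = 3 - 5 = -2)
p = 112
p*(-347) + J = 112*(-347) - 2 = -38864 - 2 = -38866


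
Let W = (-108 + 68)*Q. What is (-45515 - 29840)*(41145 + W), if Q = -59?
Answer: -3278319275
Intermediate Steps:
W = 2360 (W = (-108 + 68)*(-59) = -40*(-59) = 2360)
(-45515 - 29840)*(41145 + W) = (-45515 - 29840)*(41145 + 2360) = -75355*43505 = -3278319275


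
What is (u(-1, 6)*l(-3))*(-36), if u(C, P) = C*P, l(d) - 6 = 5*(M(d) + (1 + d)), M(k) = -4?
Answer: -5184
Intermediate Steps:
l(d) = -9 + 5*d (l(d) = 6 + 5*(-4 + (1 + d)) = 6 + 5*(-3 + d) = 6 + (-15 + 5*d) = -9 + 5*d)
(u(-1, 6)*l(-3))*(-36) = ((-1*6)*(-9 + 5*(-3)))*(-36) = -6*(-9 - 15)*(-36) = -6*(-24)*(-36) = 144*(-36) = -5184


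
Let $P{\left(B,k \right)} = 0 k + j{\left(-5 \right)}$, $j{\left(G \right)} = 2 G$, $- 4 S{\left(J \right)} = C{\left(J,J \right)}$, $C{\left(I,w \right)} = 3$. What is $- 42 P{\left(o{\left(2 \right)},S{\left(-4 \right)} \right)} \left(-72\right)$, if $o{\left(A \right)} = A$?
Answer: $-30240$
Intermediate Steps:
$S{\left(J \right)} = - \frac{3}{4}$ ($S{\left(J \right)} = \left(- \frac{1}{4}\right) 3 = - \frac{3}{4}$)
$P{\left(B,k \right)} = -10$ ($P{\left(B,k \right)} = 0 k + 2 \left(-5\right) = 0 - 10 = -10$)
$- 42 P{\left(o{\left(2 \right)},S{\left(-4 \right)} \right)} \left(-72\right) = \left(-42\right) \left(-10\right) \left(-72\right) = 420 \left(-72\right) = -30240$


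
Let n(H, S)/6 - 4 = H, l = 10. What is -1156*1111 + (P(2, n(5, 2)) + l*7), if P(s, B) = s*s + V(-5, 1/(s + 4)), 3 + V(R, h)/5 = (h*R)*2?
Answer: -3852796/3 ≈ -1.2843e+6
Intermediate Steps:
n(H, S) = 24 + 6*H
V(R, h) = -15 + 10*R*h (V(R, h) = -15 + 5*((h*R)*2) = -15 + 5*((R*h)*2) = -15 + 5*(2*R*h) = -15 + 10*R*h)
P(s, B) = -15 + s² - 50/(4 + s) (P(s, B) = s*s + (-15 + 10*(-5)/(s + 4)) = s² + (-15 + 10*(-5)/(4 + s)) = s² + (-15 - 50/(4 + s)) = -15 + s² - 50/(4 + s))
-1156*1111 + (P(2, n(5, 2)) + l*7) = -1156*1111 + ((-50 + (-15 + 2²)*(4 + 2))/(4 + 2) + 10*7) = -1284316 + ((-50 + (-15 + 4)*6)/6 + 70) = -1284316 + ((-50 - 11*6)/6 + 70) = -1284316 + ((-50 - 66)/6 + 70) = -1284316 + ((⅙)*(-116) + 70) = -1284316 + (-58/3 + 70) = -1284316 + 152/3 = -3852796/3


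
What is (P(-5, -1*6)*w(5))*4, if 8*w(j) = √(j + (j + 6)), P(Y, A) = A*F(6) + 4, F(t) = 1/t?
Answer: 6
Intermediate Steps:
P(Y, A) = 4 + A/6 (P(Y, A) = A/6 + 4 = 4 + A/6)
w(j) = √(6 + 2*j)/8 (w(j) = √(j + (j + 6))/8 = √(j + (6 + j))/8 = √(6 + 2*j)/8)
(P(-5, -1*6)*w(5))*4 = ((4 + (-1*6)/6)*(√(6 + 2*5)/8))*4 = ((4 + (⅙)*(-6))*(√(6 + 10)/8))*4 = ((4 - 1)*(√16/8))*4 = (3*((⅛)*4))*4 = (3*(½))*4 = (3/2)*4 = 6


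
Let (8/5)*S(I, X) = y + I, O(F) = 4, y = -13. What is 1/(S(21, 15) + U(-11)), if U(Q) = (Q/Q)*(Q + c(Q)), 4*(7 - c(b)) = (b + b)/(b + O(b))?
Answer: 14/3 ≈ 4.6667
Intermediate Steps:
c(b) = 7 - b/(2*(4 + b)) (c(b) = 7 - (b + b)/(4*(b + 4)) = 7 - 2*b/(4*(4 + b)) = 7 - b/(2*(4 + b)))
S(I, X) = -65/8 + 5*I/8 (S(I, X) = 5*(-13 + I)/8 = -65/8 + 5*I/8)
U(Q) = Q + (56 + 13*Q)/(2*(4 + Q)) (U(Q) = (Q/Q)*(Q + (56 + 13*Q)/(2*(4 + Q))) = 1*(Q + (56 + 13*Q)/(2*(4 + Q))) = Q + (56 + 13*Q)/(2*(4 + Q)))
1/(S(21, 15) + U(-11)) = 1/((-65/8 + (5/8)*21) + (28 + (-11)**2 + (21/2)*(-11))/(4 - 11)) = 1/((-65/8 + 105/8) + (28 + 121 - 231/2)/(-7)) = 1/(5 - 1/7*67/2) = 1/(5 - 67/14) = 1/(3/14) = 14/3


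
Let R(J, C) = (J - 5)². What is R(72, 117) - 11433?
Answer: -6944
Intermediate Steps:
R(J, C) = (-5 + J)²
R(72, 117) - 11433 = (-5 + 72)² - 11433 = 67² - 11433 = 4489 - 11433 = -6944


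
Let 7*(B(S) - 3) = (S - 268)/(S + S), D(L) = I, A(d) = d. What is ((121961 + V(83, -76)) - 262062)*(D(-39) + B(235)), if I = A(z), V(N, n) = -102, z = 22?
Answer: -1646724293/470 ≈ -3.5037e+6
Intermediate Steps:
I = 22
D(L) = 22
B(S) = 3 + (-268 + S)/(14*S) (B(S) = 3 + ((S - 268)/(S + S))/7 = 3 + ((-268 + S)/((2*S)))/7 = 3 + ((-268 + S)*(1/(2*S)))/7 = 3 + ((-268 + S)/(2*S))/7 = 3 + (-268 + S)/(14*S))
((121961 + V(83, -76)) - 262062)*(D(-39) + B(235)) = ((121961 - 102) - 262062)*(22 + (1/14)*(-268 + 43*235)/235) = (121859 - 262062)*(22 + (1/14)*(1/235)*(-268 + 10105)) = -140203*(22 + (1/14)*(1/235)*9837) = -140203*(22 + 9837/3290) = -140203*82217/3290 = -1646724293/470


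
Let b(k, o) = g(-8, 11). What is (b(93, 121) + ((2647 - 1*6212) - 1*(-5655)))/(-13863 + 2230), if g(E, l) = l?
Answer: -2101/11633 ≈ -0.18061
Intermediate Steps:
b(k, o) = 11
(b(93, 121) + ((2647 - 1*6212) - 1*(-5655)))/(-13863 + 2230) = (11 + ((2647 - 1*6212) - 1*(-5655)))/(-13863 + 2230) = (11 + ((2647 - 6212) + 5655))/(-11633) = (11 + (-3565 + 5655))*(-1/11633) = (11 + 2090)*(-1/11633) = 2101*(-1/11633) = -2101/11633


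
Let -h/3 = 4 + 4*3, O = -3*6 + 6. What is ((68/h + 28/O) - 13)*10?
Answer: -335/2 ≈ -167.50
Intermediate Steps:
O = -12 (O = -18 + 6 = -12)
h = -48 (h = -3*(4 + 4*3) = -3*(4 + 12) = -3*16 = -48)
((68/h + 28/O) - 13)*10 = ((68/(-48) + 28/(-12)) - 13)*10 = ((68*(-1/48) + 28*(-1/12)) - 13)*10 = ((-17/12 - 7/3) - 13)*10 = (-15/4 - 13)*10 = -67/4*10 = -335/2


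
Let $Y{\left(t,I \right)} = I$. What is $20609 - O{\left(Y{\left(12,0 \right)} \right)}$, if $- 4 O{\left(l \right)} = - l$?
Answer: $20609$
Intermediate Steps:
$O{\left(l \right)} = \frac{l}{4}$ ($O{\left(l \right)} = - \frac{\left(-1\right) l}{4} = \frac{l}{4}$)
$20609 - O{\left(Y{\left(12,0 \right)} \right)} = 20609 - \frac{1}{4} \cdot 0 = 20609 - 0 = 20609 + 0 = 20609$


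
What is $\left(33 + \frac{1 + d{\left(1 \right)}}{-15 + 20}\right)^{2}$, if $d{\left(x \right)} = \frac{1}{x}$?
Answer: $\frac{27889}{25} \approx 1115.6$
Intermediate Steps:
$\left(33 + \frac{1 + d{\left(1 \right)}}{-15 + 20}\right)^{2} = \left(33 + \frac{1 + 1^{-1}}{-15 + 20}\right)^{2} = \left(33 + \frac{1 + 1}{5}\right)^{2} = \left(33 + 2 \cdot \frac{1}{5}\right)^{2} = \left(33 + \frac{2}{5}\right)^{2} = \left(\frac{167}{5}\right)^{2} = \frac{27889}{25}$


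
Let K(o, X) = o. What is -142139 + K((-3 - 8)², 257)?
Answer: -142018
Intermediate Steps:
-142139 + K((-3 - 8)², 257) = -142139 + (-3 - 8)² = -142139 + (-11)² = -142139 + 121 = -142018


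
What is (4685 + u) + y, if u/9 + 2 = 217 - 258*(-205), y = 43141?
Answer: 525771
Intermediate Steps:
u = 477945 (u = -18 + 9*(217 - 258*(-205)) = -18 + 9*(217 + 52890) = -18 + 9*53107 = -18 + 477963 = 477945)
(4685 + u) + y = (4685 + 477945) + 43141 = 482630 + 43141 = 525771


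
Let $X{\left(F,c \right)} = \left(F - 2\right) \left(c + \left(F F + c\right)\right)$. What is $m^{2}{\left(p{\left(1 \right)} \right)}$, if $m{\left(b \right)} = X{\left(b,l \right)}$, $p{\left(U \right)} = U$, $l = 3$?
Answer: $49$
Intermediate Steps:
$X{\left(F,c \right)} = \left(-2 + F\right) \left(F^{2} + 2 c\right)$ ($X{\left(F,c \right)} = \left(-2 + F\right) \left(c + \left(F^{2} + c\right)\right) = \left(-2 + F\right) \left(c + \left(c + F^{2}\right)\right) = \left(-2 + F\right) \left(F^{2} + 2 c\right)$)
$m{\left(b \right)} = -12 + b^{3} - 2 b^{2} + 6 b$ ($m{\left(b \right)} = b^{3} - 12 - 2 b^{2} + 2 b 3 = b^{3} - 12 - 2 b^{2} + 6 b = -12 + b^{3} - 2 b^{2} + 6 b$)
$m^{2}{\left(p{\left(1 \right)} \right)} = \left(-12 + 1^{3} - 2 \cdot 1^{2} + 6 \cdot 1\right)^{2} = \left(-12 + 1 - 2 + 6\right)^{2} = \left(-7\right)^{2} = 49$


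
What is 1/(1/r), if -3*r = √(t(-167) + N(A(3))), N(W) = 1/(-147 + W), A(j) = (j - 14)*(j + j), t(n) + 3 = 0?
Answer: -8*I*√2130/639 ≈ -0.5778*I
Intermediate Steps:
t(n) = -3 (t(n) = -3 + 0 = -3)
A(j) = 2*j*(-14 + j) (A(j) = (-14 + j)*(2*j) = 2*j*(-14 + j))
r = -8*I*√2130/639 (r = -√(-3 + 1/(-147 + 2*3*(-14 + 3)))/3 = -√(-3 + 1/(-147 + 2*3*(-11)))/3 = -√(-3 + 1/(-147 - 66))/3 = -√(-3 + 1/(-213))/3 = -√(-3 - 1/213)/3 = -8*I*√2130/639 ≈ -0.5778*I)
1/(1/r) = 1/(1/(-8*I*√2130/639)) = 1/(3*I*√2130/80) = -8*I*√2130/639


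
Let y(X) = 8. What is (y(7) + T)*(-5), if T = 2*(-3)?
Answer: -10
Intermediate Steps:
T = -6
(y(7) + T)*(-5) = (8 - 6)*(-5) = 2*(-5) = -10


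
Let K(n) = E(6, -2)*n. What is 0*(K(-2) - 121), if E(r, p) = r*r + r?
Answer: 0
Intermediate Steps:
E(r, p) = r + r**2 (E(r, p) = r**2 + r = r + r**2)
K(n) = 42*n (K(n) = (6*(1 + 6))*n = (6*7)*n = 42*n)
0*(K(-2) - 121) = 0*(42*(-2) - 121) = 0*(-84 - 121) = 0*(-205) = 0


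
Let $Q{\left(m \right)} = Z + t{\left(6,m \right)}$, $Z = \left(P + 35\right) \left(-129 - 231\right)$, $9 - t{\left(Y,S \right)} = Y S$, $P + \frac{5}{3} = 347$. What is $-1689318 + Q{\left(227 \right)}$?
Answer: $-1827591$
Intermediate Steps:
$P = \frac{1036}{3}$ ($P = - \frac{5}{3} + 347 = \frac{1036}{3} \approx 345.33$)
$t{\left(Y,S \right)} = 9 - S Y$ ($t{\left(Y,S \right)} = 9 - Y S = 9 - S Y$)
$Z = -136920$ ($Z = \left(\frac{1036}{3} + 35\right) \left(-129 - 231\right) = \frac{1141}{3} \left(-360\right) = -136920$)
$Q{\left(m \right)} = -136911 - 6 m$ ($Q{\left(m \right)} = -136920 - \left(-9 + m 6\right) = -136920 - \left(-9 + 6 m\right) = -136911 - 6 m$)
$-1689318 + Q{\left(227 \right)} = -1689318 - 138273 = -1827591$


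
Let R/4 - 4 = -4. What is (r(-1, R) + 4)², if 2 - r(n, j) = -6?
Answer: 144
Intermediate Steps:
R = 0 (R = 16 + 4*(-4) = 16 - 16 = 0)
r(n, j) = 8 (r(n, j) = 2 - 1*(-6) = 2 + 6 = 8)
(r(-1, R) + 4)² = (8 + 4)² = 12² = 144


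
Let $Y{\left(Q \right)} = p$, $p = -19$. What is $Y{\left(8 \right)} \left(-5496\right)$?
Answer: $104424$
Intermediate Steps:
$Y{\left(Q \right)} = -19$
$Y{\left(8 \right)} \left(-5496\right) = \left(-19\right) \left(-5496\right) = 104424$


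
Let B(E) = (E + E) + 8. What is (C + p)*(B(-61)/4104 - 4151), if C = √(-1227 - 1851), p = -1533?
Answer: 76362307/12 - 149437*I*√38/4 ≈ 6.3635e+6 - 2.303e+5*I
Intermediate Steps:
C = 9*I*√38 (C = √(-3078) = 9*I*√38 ≈ 55.48*I)
B(E) = 8 + 2*E (B(E) = 2*E + 8 = 8 + 2*E)
(C + p)*(B(-61)/4104 - 4151) = (9*I*√38 - 1533)*((8 + 2*(-61))/4104 - 4151) = (-1533 + 9*I*√38)*((8 - 122)*(1/4104) - 4151) = (-1533 + 9*I*√38)*(-114*1/4104 - 4151) = (-1533 + 9*I*√38)*(-1/36 - 4151) = (-1533 + 9*I*√38)*(-149437/36) = 76362307/12 - 149437*I*√38/4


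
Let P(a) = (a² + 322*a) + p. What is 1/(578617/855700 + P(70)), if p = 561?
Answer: 855700/23961034317 ≈ 3.5712e-5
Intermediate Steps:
P(a) = 561 + a² + 322*a (P(a) = (a² + 322*a) + 561 = 561 + a² + 322*a)
1/(578617/855700 + P(70)) = 1/(578617/855700 + (561 + 70² + 322*70)) = 1/(578617*(1/855700) + (561 + 4900 + 22540)) = 1/(578617/855700 + 28001) = 1/(23961034317/855700) = 855700/23961034317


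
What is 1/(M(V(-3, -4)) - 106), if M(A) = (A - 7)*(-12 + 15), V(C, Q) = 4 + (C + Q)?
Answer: -1/136 ≈ -0.0073529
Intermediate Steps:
V(C, Q) = 4 + C + Q
M(A) = -21 + 3*A (M(A) = (-7 + A)*3 = -21 + 3*A)
1/(M(V(-3, -4)) - 106) = 1/((-21 + 3*(4 - 3 - 4)) - 106) = 1/((-21 + 3*(-3)) - 106) = 1/((-21 - 9) - 106) = 1/(-30 - 106) = 1/(-136) = -1/136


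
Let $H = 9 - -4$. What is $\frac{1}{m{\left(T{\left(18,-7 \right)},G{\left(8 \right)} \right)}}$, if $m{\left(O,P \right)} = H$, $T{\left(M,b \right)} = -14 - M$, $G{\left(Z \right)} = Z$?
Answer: $\frac{1}{13} \approx 0.076923$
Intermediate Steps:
$H = 13$ ($H = 9 + 4 = 13$)
$m{\left(O,P \right)} = 13$
$\frac{1}{m{\left(T{\left(18,-7 \right)},G{\left(8 \right)} \right)}} = \frac{1}{13}$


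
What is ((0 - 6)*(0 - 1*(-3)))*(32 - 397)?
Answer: 6570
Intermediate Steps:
((0 - 6)*(0 - 1*(-3)))*(32 - 397) = -6*(0 + 3)*(-365) = -6*3*(-365) = -18*(-365) = 6570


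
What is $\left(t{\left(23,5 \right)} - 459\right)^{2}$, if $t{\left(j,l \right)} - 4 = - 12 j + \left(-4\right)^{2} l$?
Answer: $423801$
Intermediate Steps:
$t{\left(j,l \right)} = 4 - 12 j + 16 l$ ($t{\left(j,l \right)} = 4 - \left(12 j - \left(-4\right)^{2} l\right) = 4 - \left(- 16 l + 12 j\right) = 4 - 12 j + 16 l$)
$\left(t{\left(23,5 \right)} - 459\right)^{2} = \left(\left(4 - 276 + 16 \cdot 5\right) - 459\right)^{2} = \left(\left(4 - 276 + 80\right) - 459\right)^{2} = \left(-192 - 459\right)^{2} = \left(-651\right)^{2} = 423801$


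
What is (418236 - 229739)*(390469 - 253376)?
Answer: 25841619221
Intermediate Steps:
(418236 - 229739)*(390469 - 253376) = 188497*137093 = 25841619221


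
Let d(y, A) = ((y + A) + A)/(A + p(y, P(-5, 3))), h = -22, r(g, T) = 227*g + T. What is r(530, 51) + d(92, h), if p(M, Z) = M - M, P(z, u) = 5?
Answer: 1323947/11 ≈ 1.2036e+5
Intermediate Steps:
r(g, T) = T + 227*g
p(M, Z) = 0
d(y, A) = (y + 2*A)/A (d(y, A) = ((y + A) + A)/(A + 0) = ((A + y) + A)/A = (y + 2*A)/A)
r(530, 51) + d(92, h) = (51 + 227*530) + (2 + 92/(-22)) = (51 + 120310) + (2 + 92*(-1/22)) = 120361 + (2 - 46/11) = 120361 - 24/11 = 1323947/11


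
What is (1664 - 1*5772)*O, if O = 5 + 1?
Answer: -24648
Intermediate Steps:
O = 6
(1664 - 1*5772)*O = (1664 - 1*5772)*6 = (1664 - 5772)*6 = -4108*6 = -24648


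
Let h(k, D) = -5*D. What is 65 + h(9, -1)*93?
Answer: 530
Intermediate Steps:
65 + h(9, -1)*93 = 65 - 5*(-1)*93 = 65 + 5*93 = 65 + 465 = 530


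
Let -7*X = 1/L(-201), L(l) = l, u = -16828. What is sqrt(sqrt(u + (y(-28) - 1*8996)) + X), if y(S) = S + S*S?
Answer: sqrt(1407 + 3959298*I*sqrt(6267))/1407 ≈ 8.8975 + 8.8974*I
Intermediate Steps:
y(S) = S + S**2
X = 1/1407 (X = -1/7/(-201) = -1/7*(-1/201) = 1/1407 ≈ 0.00071073)
sqrt(sqrt(u + (y(-28) - 1*8996)) + X) = sqrt(sqrt(-16828 + (-28*(1 - 28) - 1*8996)) + 1/1407) = sqrt(sqrt(-16828 + (-28*(-27) - 8996)) + 1/1407) = sqrt(sqrt(-16828 + (756 - 8996)) + 1/1407) = sqrt(sqrt(-16828 - 8240) + 1/1407) = sqrt(sqrt(-25068) + 1/1407) = sqrt(2*I*sqrt(6267) + 1/1407) = sqrt(1/1407 + 2*I*sqrt(6267))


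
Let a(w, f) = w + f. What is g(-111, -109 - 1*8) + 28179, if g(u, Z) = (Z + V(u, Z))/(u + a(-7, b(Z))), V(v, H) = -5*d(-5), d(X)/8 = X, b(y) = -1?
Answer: 3353218/119 ≈ 28178.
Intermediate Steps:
d(X) = 8*X
a(w, f) = f + w
V(v, H) = 200 (V(v, H) = -40*(-5) = -5*(-40) = 200)
g(u, Z) = (200 + Z)/(-8 + u) (g(u, Z) = (Z + 200)/(u + (-1 - 7)) = (200 + Z)/(u - 8) = (200 + Z)/(-8 + u))
g(-111, -109 - 1*8) + 28179 = (200 + (-109 - 1*8))/(-8 - 111) + 28179 = (200 + (-109 - 8))/(-119) + 28179 = -(200 - 117)/119 + 28179 = -1/119*83 + 28179 = -83/119 + 28179 = 3353218/119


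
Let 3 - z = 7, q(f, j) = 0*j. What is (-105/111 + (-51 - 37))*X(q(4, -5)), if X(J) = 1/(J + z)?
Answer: 3291/148 ≈ 22.236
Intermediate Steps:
q(f, j) = 0
z = -4 (z = 3 - 1*7 = 3 - 7 = -4)
X(J) = 1/(-4 + J) (X(J) = 1/(J - 4) = 1/(-4 + J))
(-105/111 + (-51 - 37))*X(q(4, -5)) = (-105/111 + (-51 - 37))/(-4 + 0) = (-105*1/111 - 88)/(-4) = (-35/37 - 88)*(-¼) = -3291/37*(-¼) = 3291/148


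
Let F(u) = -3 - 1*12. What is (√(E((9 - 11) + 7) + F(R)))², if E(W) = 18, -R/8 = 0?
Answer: 3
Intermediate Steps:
R = 0 (R = -8*0 = 0)
F(u) = -15 (F(u) = -3 - 12 = -15)
(√(E((9 - 11) + 7) + F(R)))² = (√(18 - 15))² = (√3)² = 3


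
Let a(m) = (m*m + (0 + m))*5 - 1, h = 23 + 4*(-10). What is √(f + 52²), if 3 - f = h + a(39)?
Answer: 5*I*√203 ≈ 71.239*I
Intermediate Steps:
h = -17 (h = 23 - 40 = -17)
a(m) = -1 + 5*m + 5*m² (a(m) = (m² + m)*5 - 1 = (m + m²)*5 - 1 = (5*m + 5*m²) - 1 = -1 + 5*m + 5*m²)
f = -7779 (f = 3 - (-17 + (-1 + 5*39 + 5*39²)) = 3 - (-17 + (-1 + 195 + 5*1521)) = 3 - (-17 + (-1 + 195 + 7605)) = 3 - (-17 + 7799) = 3 - 1*7782 = 3 - 7782 = -7779)
√(f + 52²) = √(-7779 + 52²) = √(-7779 + 2704) = √(-5075) = 5*I*√203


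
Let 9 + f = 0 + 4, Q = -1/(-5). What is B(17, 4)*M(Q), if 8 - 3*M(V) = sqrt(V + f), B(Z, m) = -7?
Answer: -56/3 + 14*I*sqrt(30)/15 ≈ -18.667 + 5.1121*I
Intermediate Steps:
Q = 1/5 (Q = -1*(-1/5) = 1/5 ≈ 0.20000)
f = -5 (f = -9 + (0 + 4) = -9 + 4 = -5)
M(V) = 8/3 - sqrt(-5 + V)/3 (M(V) = 8/3 - sqrt(V - 5)/3 = 8/3 - sqrt(-5 + V)/3)
B(17, 4)*M(Q) = -7*(8/3 - sqrt(-5 + 1/5)/3) = -7*(8/3 - 2*I*sqrt(30)/15) = -56/3 + 14*I*sqrt(30)/15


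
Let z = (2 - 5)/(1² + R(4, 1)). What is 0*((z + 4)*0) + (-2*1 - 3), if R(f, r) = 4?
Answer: -5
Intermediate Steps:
z = -⅗ (z = (2 - 5)/(1² + 4) = -3/(1 + 4) = -3/5 = -3*⅕ = -⅗ ≈ -0.60000)
0*((z + 4)*0) + (-2*1 - 3) = 0*((-⅗ + 4)*0) + (-2*1 - 3) = 0*((17/5)*0) + (-2 - 3) = 0*0 - 5 = 0 - 5 = -5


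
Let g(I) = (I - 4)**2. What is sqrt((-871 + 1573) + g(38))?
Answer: sqrt(1858) ≈ 43.104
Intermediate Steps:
g(I) = (-4 + I)**2
sqrt((-871 + 1573) + g(38)) = sqrt((-871 + 1573) + (-4 + 38)**2) = sqrt(702 + 34**2) = sqrt(702 + 1156) = sqrt(1858)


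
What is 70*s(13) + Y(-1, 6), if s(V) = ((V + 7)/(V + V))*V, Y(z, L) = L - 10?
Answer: 696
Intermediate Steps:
Y(z, L) = -10 + L
s(V) = 7/2 + V/2 (s(V) = ((7 + V)/((2*V)))*V = ((7 + V)*(1/(2*V)))*V = ((7 + V)/(2*V))*V = 7/2 + V/2)
70*s(13) + Y(-1, 6) = 70*(7/2 + (1/2)*13) + (-10 + 6) = 70*(7/2 + 13/2) - 4 = 70*10 - 4 = 700 - 4 = 696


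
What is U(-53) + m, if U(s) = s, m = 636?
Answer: 583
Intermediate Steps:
U(-53) + m = -53 + 636 = 583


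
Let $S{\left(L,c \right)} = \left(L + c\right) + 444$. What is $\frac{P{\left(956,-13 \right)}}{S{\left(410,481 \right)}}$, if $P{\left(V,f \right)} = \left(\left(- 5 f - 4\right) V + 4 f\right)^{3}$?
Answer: $\frac{197788433503744}{1335} \approx 1.4816 \cdot 10^{11}$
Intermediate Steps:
$S{\left(L,c \right)} = 444 + L + c$
$P{\left(V,f \right)} = \left(4 f + V \left(-4 - 5 f\right)\right)^{3}$ ($P{\left(V,f \right)} = \left(\left(-4 - 5 f\right) V + 4 f\right)^{3} = \left(V \left(-4 - 5 f\right) + 4 f\right)^{3} = \left(4 f + V \left(-4 - 5 f\right)\right)^{3}$)
$\frac{P{\left(956,-13 \right)}}{S{\left(410,481 \right)}} = \frac{\left(-1\right) \left(\left(-4\right) \left(-13\right) + 4 \cdot 956 + 5 \cdot 956 \left(-13\right)\right)^{3}}{444 + 410 + 481} = \frac{\left(-1\right) \left(52 + 3824 - 62140\right)^{3}}{1335} = - \left(-58264\right)^{3} \cdot \frac{1}{1335} = \left(-1\right) \left(-197788433503744\right) \frac{1}{1335} = 197788433503744 \cdot \frac{1}{1335} = \frac{197788433503744}{1335}$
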